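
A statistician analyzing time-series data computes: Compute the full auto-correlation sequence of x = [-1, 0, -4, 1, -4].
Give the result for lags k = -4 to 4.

r_xx[k] = sum_m x[m]*x[m+k], indexed from 0, for k = -4 to 4:
  r_xx[-4] = x[4]*x[0] = 4
  r_xx[-3] = x[3]*x[0] + x[4]*x[1] = -1
  r_xx[-2] = x[2]*x[0] + x[3]*x[1] + x[4]*x[2] = 20
  r_xx[-1] = x[1]*x[0] + x[2]*x[1] + x[3]*x[2] + x[4]*x[3] = -8
  r_xx[0] = x[0]*x[0] + x[1]*x[1] + x[2]*x[2] + x[3]*x[3] + x[4]*x[4] = 34
  r_xx[1] = x[0]*x[1] + x[1]*x[2] + x[2]*x[3] + x[3]*x[4] = -8
  r_xx[2] = x[0]*x[2] + x[1]*x[3] + x[2]*x[4] = 20
  r_xx[3] = x[0]*x[3] + x[1]*x[4] = -1
  r_xx[4] = x[0]*x[4] = 4
r_xx = [4, -1, 20, -8, 34, -8, 20, -1, 4]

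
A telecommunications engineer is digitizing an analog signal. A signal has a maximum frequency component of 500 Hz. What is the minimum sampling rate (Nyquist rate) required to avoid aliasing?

By the Nyquist-Shannon sampling theorem,
the minimum sampling rate (Nyquist rate) must be at least 2 * f_max.
Nyquist rate = 2 * 500 Hz = 1000 Hz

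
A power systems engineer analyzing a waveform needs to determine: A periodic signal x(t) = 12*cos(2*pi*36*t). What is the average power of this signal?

Average power of A*cos(wt) is A^2/2.
P = 12^2 / 2 = 144/2 = 72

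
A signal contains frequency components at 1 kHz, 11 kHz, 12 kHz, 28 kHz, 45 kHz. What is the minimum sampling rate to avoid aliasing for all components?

The highest frequency component is f_max = 45 kHz.
Nyquist rate = 2 * f_max = 2 * 45 kHz = 90 kHz.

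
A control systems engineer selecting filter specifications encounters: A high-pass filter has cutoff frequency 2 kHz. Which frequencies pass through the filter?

A high-pass filter passes all frequencies above the cutoff frequency 2 kHz and attenuates lower frequencies.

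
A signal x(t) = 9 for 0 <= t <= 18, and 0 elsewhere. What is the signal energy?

Energy = integral of |x(t)|^2 dt over the signal duration
= 9^2 * 18 = 81 * 18 = 1458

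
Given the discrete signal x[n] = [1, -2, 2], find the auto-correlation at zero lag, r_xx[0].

The auto-correlation at zero lag r_xx[0] equals the signal energy.
r_xx[0] = sum of x[n]^2 = 1^2 + (-2)^2 + 2^2
= 1 + 4 + 4 = 9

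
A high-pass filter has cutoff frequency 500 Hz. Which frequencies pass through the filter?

A high-pass filter passes all frequencies above the cutoff frequency 500 Hz and attenuates lower frequencies.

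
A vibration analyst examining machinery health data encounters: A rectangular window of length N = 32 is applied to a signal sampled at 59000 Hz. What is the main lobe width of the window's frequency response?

For a rectangular window of length N,
the main lobe width in frequency is 2*f_s/N.
= 2*59000/32 = 7375/2 Hz
This determines the minimum frequency separation for resolving two sinusoids.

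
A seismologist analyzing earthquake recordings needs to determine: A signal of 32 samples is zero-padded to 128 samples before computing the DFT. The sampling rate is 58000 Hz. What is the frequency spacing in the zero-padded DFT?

Original DFT: N = 32, resolution = f_s/N = 58000/32 = 3625/2 Hz
Zero-padded DFT: N = 128, resolution = f_s/N = 58000/128 = 3625/8 Hz
Zero-padding interpolates the spectrum (finer frequency grid)
but does NOT improve the true spectral resolution (ability to resolve close frequencies).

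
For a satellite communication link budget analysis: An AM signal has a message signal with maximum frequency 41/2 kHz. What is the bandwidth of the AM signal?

In AM (double-sideband), the bandwidth is twice the message frequency.
BW = 2 * f_m = 2 * 41/2 kHz = 41 kHz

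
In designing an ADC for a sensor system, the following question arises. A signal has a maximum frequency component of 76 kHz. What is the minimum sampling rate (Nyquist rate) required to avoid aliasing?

By the Nyquist-Shannon sampling theorem,
the minimum sampling rate (Nyquist rate) must be at least 2 * f_max.
Nyquist rate = 2 * 76 kHz = 152 kHz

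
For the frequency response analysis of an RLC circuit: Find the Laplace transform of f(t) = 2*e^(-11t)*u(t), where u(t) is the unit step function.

Standard Laplace transform pair:
e^(-at)*u(t) <-> 1/(s+a)
With a = 11: L{2*e^(-11t)*u(t)} = 2/(s+11), ROC: Re(s) > -11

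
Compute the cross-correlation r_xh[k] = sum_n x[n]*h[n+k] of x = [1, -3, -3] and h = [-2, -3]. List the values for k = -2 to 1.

Both sequences indexed from 0 and zero outside their support.
Lags with overlap: k = -2 to 1.
  r_xh[-2] = x[2]*h[0] = 6
  r_xh[-1] = x[1]*h[0] + x[2]*h[1] = 15
  r_xh[0] = x[0]*h[0] + x[1]*h[1] = 7
  r_xh[1] = x[0]*h[1] = -3
r_xh = [6, 15, 7, -3] (for k = -2, ..., 1)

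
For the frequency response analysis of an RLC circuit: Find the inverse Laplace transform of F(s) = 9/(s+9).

Standard pair: k/(s+a) <-> k*e^(-at)*u(t)
With k=9, a=9: f(t) = 9*e^(-9t)*u(t)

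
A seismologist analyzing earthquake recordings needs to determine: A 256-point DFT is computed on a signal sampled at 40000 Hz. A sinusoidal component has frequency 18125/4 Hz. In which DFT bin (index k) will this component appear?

DFT frequency resolution = f_s/N = 40000/256 = 625/4 Hz
Bin index k = f_signal / resolution = 18125/4 / 625/4 = 29
The signal frequency 18125/4 Hz falls in DFT bin k = 29.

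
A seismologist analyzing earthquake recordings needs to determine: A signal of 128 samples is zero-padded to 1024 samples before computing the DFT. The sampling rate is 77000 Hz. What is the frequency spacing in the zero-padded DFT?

Original DFT: N = 128, resolution = f_s/N = 77000/128 = 9625/16 Hz
Zero-padded DFT: N = 1024, resolution = f_s/N = 77000/1024 = 9625/128 Hz
Zero-padding interpolates the spectrum (finer frequency grid)
but does NOT improve the true spectral resolution (ability to resolve close frequencies).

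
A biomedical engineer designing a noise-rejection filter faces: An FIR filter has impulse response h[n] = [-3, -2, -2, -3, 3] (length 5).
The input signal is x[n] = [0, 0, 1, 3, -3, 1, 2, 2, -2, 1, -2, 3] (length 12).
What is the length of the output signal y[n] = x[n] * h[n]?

For linear convolution, the output length is:
len(y) = len(x) + len(h) - 1 = 12 + 5 - 1 = 16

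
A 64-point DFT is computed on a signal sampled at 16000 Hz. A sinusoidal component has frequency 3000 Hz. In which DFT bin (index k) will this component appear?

DFT frequency resolution = f_s/N = 16000/64 = 250 Hz
Bin index k = f_signal / resolution = 3000 / 250 = 12
The signal frequency 3000 Hz falls in DFT bin k = 12.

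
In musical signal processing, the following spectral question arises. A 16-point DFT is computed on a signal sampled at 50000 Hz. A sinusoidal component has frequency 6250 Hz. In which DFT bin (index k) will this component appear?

DFT frequency resolution = f_s/N = 50000/16 = 3125 Hz
Bin index k = f_signal / resolution = 6250 / 3125 = 2
The signal frequency 6250 Hz falls in DFT bin k = 2.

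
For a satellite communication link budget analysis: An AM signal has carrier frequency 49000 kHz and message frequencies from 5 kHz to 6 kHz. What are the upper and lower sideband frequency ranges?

Upper sideband (USB) = fc + [fm_low, fm_high] = 49000 + [5, 6] = [49005, 49006] kHz
Lower sideband (LSB) = fc - [fm_high, fm_low] = 49000 - [6, 5] = [48994, 48995] kHz
Total occupied spectrum: 48994 kHz to 49006 kHz (plus carrier at 49000 kHz)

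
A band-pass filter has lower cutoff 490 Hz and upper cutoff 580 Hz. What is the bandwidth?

Bandwidth = f_high - f_low
= 580 Hz - 490 Hz = 90 Hz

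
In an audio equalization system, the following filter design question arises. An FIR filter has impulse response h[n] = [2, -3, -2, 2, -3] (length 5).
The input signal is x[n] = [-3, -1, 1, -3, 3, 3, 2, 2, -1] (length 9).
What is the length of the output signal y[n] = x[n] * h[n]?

For linear convolution, the output length is:
len(y) = len(x) + len(h) - 1 = 9 + 5 - 1 = 13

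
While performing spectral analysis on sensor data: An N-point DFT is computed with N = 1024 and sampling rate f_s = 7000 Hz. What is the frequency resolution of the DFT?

DFT frequency resolution = f_s / N
= 7000 / 1024 = 875/128 Hz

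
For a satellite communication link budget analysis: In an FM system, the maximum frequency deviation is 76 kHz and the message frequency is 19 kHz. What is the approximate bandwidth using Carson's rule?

Carson's rule: BW = 2*(delta_f + f_m)
= 2*(76 + 19) kHz = 190 kHz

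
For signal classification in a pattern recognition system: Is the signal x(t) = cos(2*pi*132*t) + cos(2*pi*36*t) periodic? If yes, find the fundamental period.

f1 = 132 Hz, f2 = 36 Hz
Period T1 = 1/132, T2 = 1/36
Ratio T1/T2 = 36/132, which is rational.
The signal is periodic with fundamental period T = 1/GCD(132,36) = 1/12 s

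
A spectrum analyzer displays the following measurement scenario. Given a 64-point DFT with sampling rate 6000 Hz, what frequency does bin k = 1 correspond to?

The frequency of DFT bin k is: f_k = k * f_s / N
f_1 = 1 * 6000 / 64 = 375/4 Hz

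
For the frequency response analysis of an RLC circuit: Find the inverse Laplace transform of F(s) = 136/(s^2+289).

Standard pair: w/(s^2+w^2) <-> sin(wt)*u(t)
Recognize w^2 = 289, so w = 17; numerator 136 = 8*17.
f(t) = 8*sin(17t)*u(t)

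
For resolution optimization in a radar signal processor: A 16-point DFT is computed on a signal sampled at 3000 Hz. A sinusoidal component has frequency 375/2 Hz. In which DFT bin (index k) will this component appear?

DFT frequency resolution = f_s/N = 3000/16 = 375/2 Hz
Bin index k = f_signal / resolution = 375/2 / 375/2 = 1
The signal frequency 375/2 Hz falls in DFT bin k = 1.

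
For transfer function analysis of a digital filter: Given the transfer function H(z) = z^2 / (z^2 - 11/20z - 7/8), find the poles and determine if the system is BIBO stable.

Poles are roots of the denominator: z^2 - 11/20z - 7/8 = 0.
Quadratic formula: z = [-(-11/20) +/- sqrt((-11/20)^2 - 4*(-7/8))] / 2
Discriminant = 121/400 + 7/2 = 1521/400; sqrt = 39/20.
z = (11/20 +/- 39/20) / 2 => z = 5/4 or z = -7/10.
|p1| = 5/4, |p2| = 7/10.
For BIBO stability, all poles must lie inside the unit circle (|p| < 1).
System is UNSTABLE since at least one |p| >= 1.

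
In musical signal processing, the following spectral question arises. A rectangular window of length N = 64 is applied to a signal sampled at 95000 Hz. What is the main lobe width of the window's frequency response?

For a rectangular window of length N,
the main lobe width in frequency is 2*f_s/N.
= 2*95000/64 = 11875/4 Hz
This determines the minimum frequency separation for resolving two sinusoids.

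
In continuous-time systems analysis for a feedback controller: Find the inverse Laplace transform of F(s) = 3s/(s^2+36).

Standard pair: s/(s^2+w^2) <-> cos(wt)*u(t)
With k=3, w=6: f(t) = 3*cos(6t)*u(t)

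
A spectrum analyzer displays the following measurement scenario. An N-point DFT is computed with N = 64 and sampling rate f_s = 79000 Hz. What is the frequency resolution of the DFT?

DFT frequency resolution = f_s / N
= 79000 / 64 = 9875/8 Hz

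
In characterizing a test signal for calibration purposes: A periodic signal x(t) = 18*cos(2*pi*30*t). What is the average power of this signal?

Average power of A*cos(wt) is A^2/2.
P = 18^2 / 2 = 324/2 = 162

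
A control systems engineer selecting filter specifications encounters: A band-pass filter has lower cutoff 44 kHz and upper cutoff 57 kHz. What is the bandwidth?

Bandwidth = f_high - f_low
= 57 kHz - 44 kHz = 13 kHz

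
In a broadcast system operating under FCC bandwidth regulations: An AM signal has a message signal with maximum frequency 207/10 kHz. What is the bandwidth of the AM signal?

In AM (double-sideband), the bandwidth is twice the message frequency.
BW = 2 * f_m = 2 * 207/10 kHz = 207/5 kHz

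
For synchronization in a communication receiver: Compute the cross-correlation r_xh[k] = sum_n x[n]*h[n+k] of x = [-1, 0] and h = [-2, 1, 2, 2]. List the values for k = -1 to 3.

Both sequences indexed from 0 and zero outside their support.
Lags with overlap: k = -1 to 3.
  r_xh[-1] = x[1]*h[0] = 0
  r_xh[0] = x[0]*h[0] + x[1]*h[1] = 2
  r_xh[1] = x[0]*h[1] + x[1]*h[2] = -1
  r_xh[2] = x[0]*h[2] + x[1]*h[3] = -2
  r_xh[3] = x[0]*h[3] = -2
r_xh = [0, 2, -1, -2, -2] (for k = -1, ..., 3)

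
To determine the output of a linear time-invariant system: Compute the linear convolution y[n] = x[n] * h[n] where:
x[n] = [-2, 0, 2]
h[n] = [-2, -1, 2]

y[n] = sum_k x[k]*h[n-k]. Output length = len(x) + len(h) - 1 = 3 + 3 - 1 = 5.
y[0] = -2*-2 = 4
y[1] = 0*-2 + -2*-1 = 2
y[2] = 2*-2 + 0*-1 + -2*2 = -8
y[3] = 2*-1 + 0*2 = -2
y[4] = 2*2 = 4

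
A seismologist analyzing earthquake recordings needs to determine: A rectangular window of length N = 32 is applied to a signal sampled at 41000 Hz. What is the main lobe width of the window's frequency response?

For a rectangular window of length N,
the main lobe width in frequency is 2*f_s/N.
= 2*41000/32 = 5125/2 Hz
This determines the minimum frequency separation for resolving two sinusoids.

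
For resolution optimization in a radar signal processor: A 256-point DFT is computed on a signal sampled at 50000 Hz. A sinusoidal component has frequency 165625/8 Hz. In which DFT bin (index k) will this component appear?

DFT frequency resolution = f_s/N = 50000/256 = 3125/16 Hz
Bin index k = f_signal / resolution = 165625/8 / 3125/16 = 106
The signal frequency 165625/8 Hz falls in DFT bin k = 106.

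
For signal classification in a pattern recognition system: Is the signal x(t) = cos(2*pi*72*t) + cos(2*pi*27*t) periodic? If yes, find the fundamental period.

f1 = 72 Hz, f2 = 27 Hz
Period T1 = 1/72, T2 = 1/27
Ratio T1/T2 = 27/72, which is rational.
The signal is periodic with fundamental period T = 1/GCD(72,27) = 1/9 s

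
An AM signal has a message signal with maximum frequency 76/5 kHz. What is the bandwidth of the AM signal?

In AM (double-sideband), the bandwidth is twice the message frequency.
BW = 2 * f_m = 2 * 76/5 kHz = 152/5 kHz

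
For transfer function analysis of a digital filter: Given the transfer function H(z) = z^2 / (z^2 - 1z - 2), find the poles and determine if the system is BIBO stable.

Poles are roots of the denominator: z^2 - 1z - 2 = 0.
Quadratic formula: z = [-(-1) +/- sqrt((-1)^2 - 4*(-2))] / 2
Discriminant = 1 + 8 = 9; sqrt = 3.
z = (1 +/- 3) / 2 => z = 2 or z = -1.
|p1| = 1, |p2| = 2.
For BIBO stability, all poles must lie inside the unit circle (|p| < 1).
System is UNSTABLE since at least one |p| >= 1.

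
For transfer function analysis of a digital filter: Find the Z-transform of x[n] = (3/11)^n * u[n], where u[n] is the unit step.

The Z-transform of a^n * u[n] is z/(z-a) for |z| > |a|.
Here a = 3/11, so X(z) = z/(z - (3/11)) = 11z/(11z - 3)
ROC: |z| > 3/11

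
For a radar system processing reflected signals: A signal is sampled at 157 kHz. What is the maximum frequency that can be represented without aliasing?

The maximum frequency that can be represented without aliasing
is the Nyquist frequency: f_max = f_s / 2 = 157 kHz / 2 = 157/2 kHz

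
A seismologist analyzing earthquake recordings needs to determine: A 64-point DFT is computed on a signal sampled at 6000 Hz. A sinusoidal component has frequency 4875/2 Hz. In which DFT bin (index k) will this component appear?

DFT frequency resolution = f_s/N = 6000/64 = 375/4 Hz
Bin index k = f_signal / resolution = 4875/2 / 375/4 = 26
The signal frequency 4875/2 Hz falls in DFT bin k = 26.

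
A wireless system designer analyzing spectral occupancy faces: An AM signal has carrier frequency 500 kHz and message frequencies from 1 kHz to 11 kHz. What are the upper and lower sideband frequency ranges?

Upper sideband (USB) = fc + [fm_low, fm_high] = 500 + [1, 11] = [501, 511] kHz
Lower sideband (LSB) = fc - [fm_high, fm_low] = 500 - [11, 1] = [489, 499] kHz
Total occupied spectrum: 489 kHz to 511 kHz (plus carrier at 500 kHz)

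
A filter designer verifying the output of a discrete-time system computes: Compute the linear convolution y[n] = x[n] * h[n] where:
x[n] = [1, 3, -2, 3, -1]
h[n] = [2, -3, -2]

y[n] = sum_k x[k]*h[n-k]. Output length = len(x) + len(h) - 1 = 5 + 3 - 1 = 7.
y[0] = 1*2 = 2
y[1] = 3*2 + 1*-3 = 3
y[2] = -2*2 + 3*-3 + 1*-2 = -15
y[3] = 3*2 + -2*-3 + 3*-2 = 6
y[4] = -1*2 + 3*-3 + -2*-2 = -7
y[5] = -1*-3 + 3*-2 = -3
y[6] = -1*-2 = 2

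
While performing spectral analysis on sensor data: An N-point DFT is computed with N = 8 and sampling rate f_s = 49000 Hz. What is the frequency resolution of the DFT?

DFT frequency resolution = f_s / N
= 49000 / 8 = 6125 Hz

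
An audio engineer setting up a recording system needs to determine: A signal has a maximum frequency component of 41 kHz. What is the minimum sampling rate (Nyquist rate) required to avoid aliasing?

By the Nyquist-Shannon sampling theorem,
the minimum sampling rate (Nyquist rate) must be at least 2 * f_max.
Nyquist rate = 2 * 41 kHz = 82 kHz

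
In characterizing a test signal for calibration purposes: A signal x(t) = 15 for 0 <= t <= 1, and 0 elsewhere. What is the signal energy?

Energy = integral of |x(t)|^2 dt over the signal duration
= 15^2 * 1 = 225 * 1 = 225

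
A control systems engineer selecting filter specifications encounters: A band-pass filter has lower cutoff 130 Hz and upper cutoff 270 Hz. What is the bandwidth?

Bandwidth = f_high - f_low
= 270 Hz - 130 Hz = 140 Hz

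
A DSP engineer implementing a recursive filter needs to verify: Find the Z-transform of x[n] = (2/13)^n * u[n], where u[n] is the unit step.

The Z-transform of a^n * u[n] is z/(z-a) for |z| > |a|.
Here a = 2/13, so X(z) = z/(z - (2/13)) = 13z/(13z - 2)
ROC: |z| > 2/13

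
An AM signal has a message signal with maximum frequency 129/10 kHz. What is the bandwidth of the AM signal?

In AM (double-sideband), the bandwidth is twice the message frequency.
BW = 2 * f_m = 2 * 129/10 kHz = 129/5 kHz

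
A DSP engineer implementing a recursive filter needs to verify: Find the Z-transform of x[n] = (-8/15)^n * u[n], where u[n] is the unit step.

The Z-transform of a^n * u[n] is z/(z-a) for |z| > |a|.
Here a = -8/15, so X(z) = z/(z - (-8/15)) = 15z/(15z + 8)
ROC: |z| > 8/15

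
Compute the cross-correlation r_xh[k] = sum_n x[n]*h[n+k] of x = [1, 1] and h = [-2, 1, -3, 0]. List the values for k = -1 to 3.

Both sequences indexed from 0 and zero outside their support.
Lags with overlap: k = -1 to 3.
  r_xh[-1] = x[1]*h[0] = -2
  r_xh[0] = x[0]*h[0] + x[1]*h[1] = -1
  r_xh[1] = x[0]*h[1] + x[1]*h[2] = -2
  r_xh[2] = x[0]*h[2] + x[1]*h[3] = -3
  r_xh[3] = x[0]*h[3] = 0
r_xh = [-2, -1, -2, -3, 0] (for k = -1, ..., 3)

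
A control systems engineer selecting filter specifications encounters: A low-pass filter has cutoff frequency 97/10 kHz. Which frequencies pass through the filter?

A low-pass filter passes all frequencies below the cutoff frequency 97/10 kHz and attenuates higher frequencies.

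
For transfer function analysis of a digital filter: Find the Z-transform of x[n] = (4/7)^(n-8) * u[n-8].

Time-shifting property: if X(z) = Z{x[n]}, then Z{x[n-d]} = z^(-d) * X(z)
X(z) = z/(z - 4/7) for x[n] = (4/7)^n * u[n]
Z{x[n-8]} = z^(-8) * z/(z - 4/7) = z^(-7)/(z - 4/7)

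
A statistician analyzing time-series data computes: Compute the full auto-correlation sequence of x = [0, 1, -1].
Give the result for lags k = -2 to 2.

r_xx[k] = sum_m x[m]*x[m+k], indexed from 0, for k = -2 to 2:
  r_xx[-2] = x[2]*x[0] = 0
  r_xx[-1] = x[1]*x[0] + x[2]*x[1] = -1
  r_xx[0] = x[0]*x[0] + x[1]*x[1] + x[2]*x[2] = 2
  r_xx[1] = x[0]*x[1] + x[1]*x[2] = -1
  r_xx[2] = x[0]*x[2] = 0
r_xx = [0, -1, 2, -1, 0]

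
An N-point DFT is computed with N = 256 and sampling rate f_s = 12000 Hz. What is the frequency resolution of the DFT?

DFT frequency resolution = f_s / N
= 12000 / 256 = 375/8 Hz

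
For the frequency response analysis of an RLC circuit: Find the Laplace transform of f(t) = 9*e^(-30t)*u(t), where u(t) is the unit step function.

Standard Laplace transform pair:
e^(-at)*u(t) <-> 1/(s+a)
With a = 30: L{9*e^(-30t)*u(t)} = 9/(s+30), ROC: Re(s) > -30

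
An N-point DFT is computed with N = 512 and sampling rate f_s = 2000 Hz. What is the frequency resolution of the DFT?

DFT frequency resolution = f_s / N
= 2000 / 512 = 125/32 Hz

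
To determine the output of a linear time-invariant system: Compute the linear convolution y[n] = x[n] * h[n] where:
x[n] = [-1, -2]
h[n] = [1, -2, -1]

y[n] = sum_k x[k]*h[n-k]. Output length = len(x) + len(h) - 1 = 2 + 3 - 1 = 4.
y[0] = -1*1 = -1
y[1] = -2*1 + -1*-2 = 0
y[2] = -2*-2 + -1*-1 = 5
y[3] = -2*-1 = 2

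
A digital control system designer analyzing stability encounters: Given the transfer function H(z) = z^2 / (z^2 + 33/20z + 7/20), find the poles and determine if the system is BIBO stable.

Poles are roots of the denominator: z^2 + 33/20z + 7/20 = 0.
Quadratic formula: z = [-(33/20) +/- sqrt((33/20)^2 - 4*(7/20))] / 2
Discriminant = 1089/400 - 7/5 = 529/400; sqrt = 23/20.
z = (-33/20 +/- 23/20) / 2 => z = -1/4 or z = -7/5.
|p1| = 7/5, |p2| = 1/4.
For BIBO stability, all poles must lie inside the unit circle (|p| < 1).
System is UNSTABLE since at least one |p| >= 1.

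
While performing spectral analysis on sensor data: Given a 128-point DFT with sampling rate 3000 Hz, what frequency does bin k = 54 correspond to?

The frequency of DFT bin k is: f_k = k * f_s / N
f_54 = 54 * 3000 / 128 = 10125/8 Hz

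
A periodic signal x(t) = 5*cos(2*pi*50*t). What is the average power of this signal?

Average power of A*cos(wt) is A^2/2.
P = 5^2 / 2 = 25/2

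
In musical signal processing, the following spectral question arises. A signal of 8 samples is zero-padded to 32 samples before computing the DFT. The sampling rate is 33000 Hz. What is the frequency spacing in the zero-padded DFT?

Original DFT: N = 8, resolution = f_s/N = 33000/8 = 4125 Hz
Zero-padded DFT: N = 32, resolution = f_s/N = 33000/32 = 4125/4 Hz
Zero-padding interpolates the spectrum (finer frequency grid)
but does NOT improve the true spectral resolution (ability to resolve close frequencies).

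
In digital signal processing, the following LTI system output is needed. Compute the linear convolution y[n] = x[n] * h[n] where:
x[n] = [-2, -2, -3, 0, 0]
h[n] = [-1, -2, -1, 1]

y[n] = sum_k x[k]*h[n-k]. Output length = len(x) + len(h) - 1 = 5 + 4 - 1 = 8.
y[0] = -2*-1 = 2
y[1] = -2*-1 + -2*-2 = 6
y[2] = -3*-1 + -2*-2 + -2*-1 = 9
y[3] = 0*-1 + -3*-2 + -2*-1 + -2*1 = 6
y[4] = 0*-1 + 0*-2 + -3*-1 + -2*1 = 1
y[5] = 0*-2 + 0*-1 + -3*1 = -3
y[6] = 0*-1 + 0*1 = 0
y[7] = 0*1 = 0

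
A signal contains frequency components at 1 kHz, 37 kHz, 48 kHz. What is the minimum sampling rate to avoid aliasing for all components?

The highest frequency component is f_max = 48 kHz.
Nyquist rate = 2 * f_max = 2 * 48 kHz = 96 kHz.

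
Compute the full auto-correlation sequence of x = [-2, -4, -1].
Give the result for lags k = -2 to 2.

r_xx[k] = sum_m x[m]*x[m+k], indexed from 0, for k = -2 to 2:
  r_xx[-2] = x[2]*x[0] = 2
  r_xx[-1] = x[1]*x[0] + x[2]*x[1] = 12
  r_xx[0] = x[0]*x[0] + x[1]*x[1] + x[2]*x[2] = 21
  r_xx[1] = x[0]*x[1] + x[1]*x[2] = 12
  r_xx[2] = x[0]*x[2] = 2
r_xx = [2, 12, 21, 12, 2]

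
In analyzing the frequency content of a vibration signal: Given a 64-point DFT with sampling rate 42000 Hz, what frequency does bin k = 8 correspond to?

The frequency of DFT bin k is: f_k = k * f_s / N
f_8 = 8 * 42000 / 64 = 5250 Hz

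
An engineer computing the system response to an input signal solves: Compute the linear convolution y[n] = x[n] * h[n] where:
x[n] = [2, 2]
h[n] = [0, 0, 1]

y[n] = sum_k x[k]*h[n-k]. Output length = len(x) + len(h) - 1 = 2 + 3 - 1 = 4.
y[0] = 2*0 = 0
y[1] = 2*0 + 2*0 = 0
y[2] = 2*0 + 2*1 = 2
y[3] = 2*1 = 2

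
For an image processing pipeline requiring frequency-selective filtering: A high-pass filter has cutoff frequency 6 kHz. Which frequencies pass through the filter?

A high-pass filter passes all frequencies above the cutoff frequency 6 kHz and attenuates lower frequencies.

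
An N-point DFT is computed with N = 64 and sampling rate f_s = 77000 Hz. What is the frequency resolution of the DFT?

DFT frequency resolution = f_s / N
= 77000 / 64 = 9625/8 Hz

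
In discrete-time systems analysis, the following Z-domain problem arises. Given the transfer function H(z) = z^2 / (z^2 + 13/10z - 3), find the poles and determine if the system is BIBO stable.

Poles are roots of the denominator: z^2 + 13/10z - 3 = 0.
Quadratic formula: z = [-(13/10) +/- sqrt((13/10)^2 - 4*(-3))] / 2
Discriminant = 169/100 + 12 = 1369/100; sqrt = 37/10.
z = (-13/10 +/- 37/10) / 2 => z = 6/5 or z = -5/2.
|p1| = 6/5, |p2| = 5/2.
For BIBO stability, all poles must lie inside the unit circle (|p| < 1).
System is UNSTABLE since at least one |p| >= 1.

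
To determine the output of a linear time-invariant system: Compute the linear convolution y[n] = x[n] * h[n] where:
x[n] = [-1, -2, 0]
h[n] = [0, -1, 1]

y[n] = sum_k x[k]*h[n-k]. Output length = len(x) + len(h) - 1 = 3 + 3 - 1 = 5.
y[0] = -1*0 = 0
y[1] = -2*0 + -1*-1 = 1
y[2] = 0*0 + -2*-1 + -1*1 = 1
y[3] = 0*-1 + -2*1 = -2
y[4] = 0*1 = 0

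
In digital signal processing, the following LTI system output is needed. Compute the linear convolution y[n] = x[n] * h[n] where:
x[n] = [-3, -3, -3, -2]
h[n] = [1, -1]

y[n] = sum_k x[k]*h[n-k]. Output length = len(x) + len(h) - 1 = 4 + 2 - 1 = 5.
y[0] = -3*1 = -3
y[1] = -3*1 + -3*-1 = 0
y[2] = -3*1 + -3*-1 = 0
y[3] = -2*1 + -3*-1 = 1
y[4] = -2*-1 = 2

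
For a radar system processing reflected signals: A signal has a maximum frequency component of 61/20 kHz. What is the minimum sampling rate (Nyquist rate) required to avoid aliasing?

By the Nyquist-Shannon sampling theorem,
the minimum sampling rate (Nyquist rate) must be at least 2 * f_max.
Nyquist rate = 2 * 61/20 kHz = 61/10 kHz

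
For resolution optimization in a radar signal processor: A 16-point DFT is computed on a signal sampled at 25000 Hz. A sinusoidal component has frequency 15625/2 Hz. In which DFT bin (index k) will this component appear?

DFT frequency resolution = f_s/N = 25000/16 = 3125/2 Hz
Bin index k = f_signal / resolution = 15625/2 / 3125/2 = 5
The signal frequency 15625/2 Hz falls in DFT bin k = 5.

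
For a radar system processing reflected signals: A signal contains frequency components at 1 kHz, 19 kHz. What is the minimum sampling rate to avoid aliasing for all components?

The highest frequency component is f_max = 19 kHz.
Nyquist rate = 2 * f_max = 2 * 19 kHz = 38 kHz.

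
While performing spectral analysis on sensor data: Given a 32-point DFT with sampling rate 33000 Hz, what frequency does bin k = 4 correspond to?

The frequency of DFT bin k is: f_k = k * f_s / N
f_4 = 4 * 33000 / 32 = 4125 Hz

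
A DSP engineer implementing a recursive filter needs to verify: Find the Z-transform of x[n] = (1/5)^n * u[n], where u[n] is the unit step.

The Z-transform of a^n * u[n] is z/(z-a) for |z| > |a|.
Here a = 1/5, so X(z) = z/(z - (1/5)) = 5z/(5z - 1)
ROC: |z| > 1/5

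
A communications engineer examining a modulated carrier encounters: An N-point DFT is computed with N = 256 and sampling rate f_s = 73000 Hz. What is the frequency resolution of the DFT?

DFT frequency resolution = f_s / N
= 73000 / 256 = 9125/32 Hz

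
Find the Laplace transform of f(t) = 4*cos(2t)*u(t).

Standard pair: cos(wt)*u(t) <-> s/(s^2+w^2)
With w = 2: L{4*cos(2t)*u(t)} = 4s/(s^2+4)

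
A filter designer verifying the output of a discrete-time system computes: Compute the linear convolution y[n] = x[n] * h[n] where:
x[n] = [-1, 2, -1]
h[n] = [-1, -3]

y[n] = sum_k x[k]*h[n-k]. Output length = len(x) + len(h) - 1 = 3 + 2 - 1 = 4.
y[0] = -1*-1 = 1
y[1] = 2*-1 + -1*-3 = 1
y[2] = -1*-1 + 2*-3 = -5
y[3] = -1*-3 = 3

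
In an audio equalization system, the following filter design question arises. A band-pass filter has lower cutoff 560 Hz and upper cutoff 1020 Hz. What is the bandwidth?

Bandwidth = f_high - f_low
= 1020 Hz - 560 Hz = 460 Hz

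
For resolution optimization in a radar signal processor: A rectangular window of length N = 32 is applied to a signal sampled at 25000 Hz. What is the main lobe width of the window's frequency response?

For a rectangular window of length N,
the main lobe width in frequency is 2*f_s/N.
= 2*25000/32 = 3125/2 Hz
This determines the minimum frequency separation for resolving two sinusoids.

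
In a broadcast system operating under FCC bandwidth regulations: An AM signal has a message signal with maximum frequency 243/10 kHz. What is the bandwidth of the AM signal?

In AM (double-sideband), the bandwidth is twice the message frequency.
BW = 2 * f_m = 2 * 243/10 kHz = 243/5 kHz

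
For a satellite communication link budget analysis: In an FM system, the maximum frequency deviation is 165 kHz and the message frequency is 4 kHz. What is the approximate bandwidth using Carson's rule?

Carson's rule: BW = 2*(delta_f + f_m)
= 2*(165 + 4) kHz = 338 kHz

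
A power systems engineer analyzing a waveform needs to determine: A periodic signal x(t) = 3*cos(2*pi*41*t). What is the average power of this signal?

Average power of A*cos(wt) is A^2/2.
P = 3^2 / 2 = 9/2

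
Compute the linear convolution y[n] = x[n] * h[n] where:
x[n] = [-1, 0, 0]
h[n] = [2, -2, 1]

y[n] = sum_k x[k]*h[n-k]. Output length = len(x) + len(h) - 1 = 3 + 3 - 1 = 5.
y[0] = -1*2 = -2
y[1] = 0*2 + -1*-2 = 2
y[2] = 0*2 + 0*-2 + -1*1 = -1
y[3] = 0*-2 + 0*1 = 0
y[4] = 0*1 = 0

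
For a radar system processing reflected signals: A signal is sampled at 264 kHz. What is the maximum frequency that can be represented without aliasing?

The maximum frequency that can be represented without aliasing
is the Nyquist frequency: f_max = f_s / 2 = 264 kHz / 2 = 132 kHz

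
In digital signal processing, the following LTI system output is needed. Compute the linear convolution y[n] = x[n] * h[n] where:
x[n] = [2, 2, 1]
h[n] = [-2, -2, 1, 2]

y[n] = sum_k x[k]*h[n-k]. Output length = len(x) + len(h) - 1 = 3 + 4 - 1 = 6.
y[0] = 2*-2 = -4
y[1] = 2*-2 + 2*-2 = -8
y[2] = 1*-2 + 2*-2 + 2*1 = -4
y[3] = 1*-2 + 2*1 + 2*2 = 4
y[4] = 1*1 + 2*2 = 5
y[5] = 1*2 = 2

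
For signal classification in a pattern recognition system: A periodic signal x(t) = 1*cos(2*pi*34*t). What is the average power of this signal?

Average power of A*cos(wt) is A^2/2.
P = 1^2 / 2 = 1/2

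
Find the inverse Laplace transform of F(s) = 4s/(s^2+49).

Standard pair: s/(s^2+w^2) <-> cos(wt)*u(t)
With k=4, w=7: f(t) = 4*cos(7t)*u(t)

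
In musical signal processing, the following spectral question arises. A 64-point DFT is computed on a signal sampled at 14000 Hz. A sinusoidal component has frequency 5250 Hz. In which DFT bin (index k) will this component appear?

DFT frequency resolution = f_s/N = 14000/64 = 875/4 Hz
Bin index k = f_signal / resolution = 5250 / 875/4 = 24
The signal frequency 5250 Hz falls in DFT bin k = 24.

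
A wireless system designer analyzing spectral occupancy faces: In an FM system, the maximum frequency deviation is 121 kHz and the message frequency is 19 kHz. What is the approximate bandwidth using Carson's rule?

Carson's rule: BW = 2*(delta_f + f_m)
= 2*(121 + 19) kHz = 280 kHz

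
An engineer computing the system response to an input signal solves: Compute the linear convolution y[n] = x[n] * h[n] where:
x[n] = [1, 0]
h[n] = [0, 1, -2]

y[n] = sum_k x[k]*h[n-k]. Output length = len(x) + len(h) - 1 = 2 + 3 - 1 = 4.
y[0] = 1*0 = 0
y[1] = 0*0 + 1*1 = 1
y[2] = 0*1 + 1*-2 = -2
y[3] = 0*-2 = 0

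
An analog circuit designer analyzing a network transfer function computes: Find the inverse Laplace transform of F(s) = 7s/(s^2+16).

Standard pair: s/(s^2+w^2) <-> cos(wt)*u(t)
With k=7, w=4: f(t) = 7*cos(4t)*u(t)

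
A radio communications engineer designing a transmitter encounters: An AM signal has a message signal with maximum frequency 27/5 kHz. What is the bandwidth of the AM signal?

In AM (double-sideband), the bandwidth is twice the message frequency.
BW = 2 * f_m = 2 * 27/5 kHz = 54/5 kHz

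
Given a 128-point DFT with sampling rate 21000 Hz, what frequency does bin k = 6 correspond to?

The frequency of DFT bin k is: f_k = k * f_s / N
f_6 = 6 * 21000 / 128 = 7875/8 Hz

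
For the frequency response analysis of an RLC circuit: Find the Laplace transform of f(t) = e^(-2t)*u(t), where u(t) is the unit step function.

Standard Laplace transform pair:
e^(-at)*u(t) <-> 1/(s+a)
With a = 2: L{e^(-2t)*u(t)} = 1/(s+2), ROC: Re(s) > -2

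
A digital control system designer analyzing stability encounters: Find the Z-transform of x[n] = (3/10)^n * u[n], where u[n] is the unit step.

The Z-transform of a^n * u[n] is z/(z-a) for |z| > |a|.
Here a = 3/10, so X(z) = z/(z - (3/10)) = 10z/(10z - 3)
ROC: |z| > 3/10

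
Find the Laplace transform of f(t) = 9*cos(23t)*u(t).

Standard pair: cos(wt)*u(t) <-> s/(s^2+w^2)
With w = 23: L{9*cos(23t)*u(t)} = 9s/(s^2+529)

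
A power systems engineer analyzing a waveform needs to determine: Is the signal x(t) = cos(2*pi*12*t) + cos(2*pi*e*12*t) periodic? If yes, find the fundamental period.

f1 = 12 Hz, f2 = 12*e Hz
Ratio f2/f1 = e, which is irrational.
Since the frequency ratio is irrational, no common period exists.
The signal is not periodic.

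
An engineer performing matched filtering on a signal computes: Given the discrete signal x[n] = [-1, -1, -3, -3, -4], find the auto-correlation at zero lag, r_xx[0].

The auto-correlation at zero lag r_xx[0] equals the signal energy.
r_xx[0] = sum of x[n]^2 = (-1)^2 + (-1)^2 + (-3)^2 + (-3)^2 + (-4)^2
= 1 + 1 + 9 + 9 + 16 = 36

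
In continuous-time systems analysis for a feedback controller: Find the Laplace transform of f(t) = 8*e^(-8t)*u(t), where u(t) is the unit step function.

Standard Laplace transform pair:
e^(-at)*u(t) <-> 1/(s+a)
With a = 8: L{8*e^(-8t)*u(t)} = 8/(s+8), ROC: Re(s) > -8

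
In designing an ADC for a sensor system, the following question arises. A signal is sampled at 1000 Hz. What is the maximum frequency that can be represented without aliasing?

The maximum frequency that can be represented without aliasing
is the Nyquist frequency: f_max = f_s / 2 = 1000 Hz / 2 = 500 Hz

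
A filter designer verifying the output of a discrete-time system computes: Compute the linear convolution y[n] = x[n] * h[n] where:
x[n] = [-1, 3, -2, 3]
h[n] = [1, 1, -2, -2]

y[n] = sum_k x[k]*h[n-k]. Output length = len(x) + len(h) - 1 = 4 + 4 - 1 = 7.
y[0] = -1*1 = -1
y[1] = 3*1 + -1*1 = 2
y[2] = -2*1 + 3*1 + -1*-2 = 3
y[3] = 3*1 + -2*1 + 3*-2 + -1*-2 = -3
y[4] = 3*1 + -2*-2 + 3*-2 = 1
y[5] = 3*-2 + -2*-2 = -2
y[6] = 3*-2 = -6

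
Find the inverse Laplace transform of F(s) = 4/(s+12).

Standard pair: k/(s+a) <-> k*e^(-at)*u(t)
With k=4, a=12: f(t) = 4*e^(-12t)*u(t)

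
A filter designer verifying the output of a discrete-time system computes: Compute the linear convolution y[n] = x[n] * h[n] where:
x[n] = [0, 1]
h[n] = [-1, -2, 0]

y[n] = sum_k x[k]*h[n-k]. Output length = len(x) + len(h) - 1 = 2 + 3 - 1 = 4.
y[0] = 0*-1 = 0
y[1] = 1*-1 + 0*-2 = -1
y[2] = 1*-2 + 0*0 = -2
y[3] = 1*0 = 0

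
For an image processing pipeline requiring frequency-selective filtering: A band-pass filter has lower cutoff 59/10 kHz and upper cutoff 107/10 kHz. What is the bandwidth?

Bandwidth = f_high - f_low
= 107/10 kHz - 59/10 kHz = 24/5 kHz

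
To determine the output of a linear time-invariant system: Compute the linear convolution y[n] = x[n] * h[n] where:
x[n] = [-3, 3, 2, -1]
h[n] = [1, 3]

y[n] = sum_k x[k]*h[n-k]. Output length = len(x) + len(h) - 1 = 4 + 2 - 1 = 5.
y[0] = -3*1 = -3
y[1] = 3*1 + -3*3 = -6
y[2] = 2*1 + 3*3 = 11
y[3] = -1*1 + 2*3 = 5
y[4] = -1*3 = -3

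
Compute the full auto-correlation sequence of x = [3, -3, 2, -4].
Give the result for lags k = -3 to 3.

r_xx[k] = sum_m x[m]*x[m+k], indexed from 0, for k = -3 to 3:
  r_xx[-3] = x[3]*x[0] = -12
  r_xx[-2] = x[2]*x[0] + x[3]*x[1] = 18
  r_xx[-1] = x[1]*x[0] + x[2]*x[1] + x[3]*x[2] = -23
  r_xx[0] = x[0]*x[0] + x[1]*x[1] + x[2]*x[2] + x[3]*x[3] = 38
  r_xx[1] = x[0]*x[1] + x[1]*x[2] + x[2]*x[3] = -23
  r_xx[2] = x[0]*x[2] + x[1]*x[3] = 18
  r_xx[3] = x[0]*x[3] = -12
r_xx = [-12, 18, -23, 38, -23, 18, -12]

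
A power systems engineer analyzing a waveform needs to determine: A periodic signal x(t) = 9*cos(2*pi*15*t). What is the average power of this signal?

Average power of A*cos(wt) is A^2/2.
P = 9^2 / 2 = 81/2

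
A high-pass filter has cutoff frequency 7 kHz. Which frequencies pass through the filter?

A high-pass filter passes all frequencies above the cutoff frequency 7 kHz and attenuates lower frequencies.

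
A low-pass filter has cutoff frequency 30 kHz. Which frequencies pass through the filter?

A low-pass filter passes all frequencies below the cutoff frequency 30 kHz and attenuates higher frequencies.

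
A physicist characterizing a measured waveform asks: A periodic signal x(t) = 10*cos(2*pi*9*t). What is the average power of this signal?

Average power of A*cos(wt) is A^2/2.
P = 10^2 / 2 = 100/2 = 50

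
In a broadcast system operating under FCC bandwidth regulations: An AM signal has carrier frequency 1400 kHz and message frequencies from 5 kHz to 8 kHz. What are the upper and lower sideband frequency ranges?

Upper sideband (USB) = fc + [fm_low, fm_high] = 1400 + [5, 8] = [1405, 1408] kHz
Lower sideband (LSB) = fc - [fm_high, fm_low] = 1400 - [8, 5] = [1392, 1395] kHz
Total occupied spectrum: 1392 kHz to 1408 kHz (plus carrier at 1400 kHz)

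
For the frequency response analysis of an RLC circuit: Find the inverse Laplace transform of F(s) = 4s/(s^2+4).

Standard pair: s/(s^2+w^2) <-> cos(wt)*u(t)
With k=4, w=2: f(t) = 4*cos(2t)*u(t)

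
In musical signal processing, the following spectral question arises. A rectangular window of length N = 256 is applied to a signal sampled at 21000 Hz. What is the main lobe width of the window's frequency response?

For a rectangular window of length N,
the main lobe width in frequency is 2*f_s/N.
= 2*21000/256 = 2625/16 Hz
This determines the minimum frequency separation for resolving two sinusoids.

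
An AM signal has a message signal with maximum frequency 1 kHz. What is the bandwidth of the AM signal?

In AM (double-sideband), the bandwidth is twice the message frequency.
BW = 2 * f_m = 2 * 1 kHz = 2 kHz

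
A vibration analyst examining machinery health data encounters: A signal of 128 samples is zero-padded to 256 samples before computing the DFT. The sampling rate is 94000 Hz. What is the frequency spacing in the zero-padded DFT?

Original DFT: N = 128, resolution = f_s/N = 94000/128 = 5875/8 Hz
Zero-padded DFT: N = 256, resolution = f_s/N = 94000/256 = 5875/16 Hz
Zero-padding interpolates the spectrum (finer frequency grid)
but does NOT improve the true spectral resolution (ability to resolve close frequencies).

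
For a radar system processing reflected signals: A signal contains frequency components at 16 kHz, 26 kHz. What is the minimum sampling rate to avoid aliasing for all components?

The highest frequency component is f_max = 26 kHz.
Nyquist rate = 2 * f_max = 2 * 26 kHz = 52 kHz.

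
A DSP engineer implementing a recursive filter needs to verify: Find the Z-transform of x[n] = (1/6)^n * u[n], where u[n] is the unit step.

The Z-transform of a^n * u[n] is z/(z-a) for |z| > |a|.
Here a = 1/6, so X(z) = z/(z - (1/6)) = 6z/(6z - 1)
ROC: |z| > 1/6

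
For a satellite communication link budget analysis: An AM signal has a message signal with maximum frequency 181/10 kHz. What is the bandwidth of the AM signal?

In AM (double-sideband), the bandwidth is twice the message frequency.
BW = 2 * f_m = 2 * 181/10 kHz = 181/5 kHz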